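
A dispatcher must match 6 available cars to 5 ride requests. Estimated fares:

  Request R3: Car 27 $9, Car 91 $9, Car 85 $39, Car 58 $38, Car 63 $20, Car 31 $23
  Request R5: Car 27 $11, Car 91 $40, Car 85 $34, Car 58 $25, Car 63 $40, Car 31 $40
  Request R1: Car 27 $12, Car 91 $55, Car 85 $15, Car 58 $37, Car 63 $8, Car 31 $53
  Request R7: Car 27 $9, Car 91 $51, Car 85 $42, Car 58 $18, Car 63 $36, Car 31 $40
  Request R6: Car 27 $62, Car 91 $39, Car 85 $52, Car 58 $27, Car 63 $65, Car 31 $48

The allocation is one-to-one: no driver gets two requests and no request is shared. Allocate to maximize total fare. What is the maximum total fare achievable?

Optimal: Car 85→Request R3 ($39), Car 63→Request R5 ($40), Car 31→Request R1 ($53), Car 91→Request R7 ($51), Car 27→Request R6 ($62) — total 39+40+53+51+62 = $245.
Row-greedy (each driver in turn takes its best remaining request) gives $237, worse by 8.

Maximum total: $245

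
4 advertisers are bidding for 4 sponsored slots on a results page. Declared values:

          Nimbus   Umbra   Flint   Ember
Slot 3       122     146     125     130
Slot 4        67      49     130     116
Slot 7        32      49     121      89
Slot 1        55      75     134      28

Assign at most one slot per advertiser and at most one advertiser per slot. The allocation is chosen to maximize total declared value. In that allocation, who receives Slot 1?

Nimbus receives Slot 1.

Optimal: Nimbus→Slot 1 ($55), Umbra→Slot 3 ($146), Flint→Slot 7 ($121), Ember→Slot 4 ($116) — total 55+146+121+116 = $438.
Column-greedy (each slot in turn goes to its best remaining advertiser) gives $420, worse by 18.
Next-best assignment: Nimbus→Slot 4, Umbra→Slot 3, Flint→Slot 1, Ember→Slot 7 = $436.
Swapping Nimbus↔Ember (Nimbus→Slot 4 $67, Ember→Slot 1 $28) loses 76.
Nimbus's own top slot is Slot 3 ($122), but forcing Nimbus→Slot 3 and reassigning the rest optimally gives only $434 — worse by 4.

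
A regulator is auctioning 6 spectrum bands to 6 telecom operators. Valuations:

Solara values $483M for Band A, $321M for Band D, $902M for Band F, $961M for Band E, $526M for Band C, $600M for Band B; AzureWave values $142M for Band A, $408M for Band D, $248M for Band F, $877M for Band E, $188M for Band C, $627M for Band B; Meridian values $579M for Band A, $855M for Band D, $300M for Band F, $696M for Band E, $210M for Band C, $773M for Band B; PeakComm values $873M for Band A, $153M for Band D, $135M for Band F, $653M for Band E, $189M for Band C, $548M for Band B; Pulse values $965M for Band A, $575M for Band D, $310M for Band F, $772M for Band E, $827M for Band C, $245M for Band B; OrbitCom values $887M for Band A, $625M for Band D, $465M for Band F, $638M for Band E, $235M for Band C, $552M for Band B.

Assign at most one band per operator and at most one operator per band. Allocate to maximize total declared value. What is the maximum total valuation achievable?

Maximum total: $4896M

Treat this as an assignment problem: match each operator to one band.
Optimal: Solara→Band F ($902M), AzureWave→Band E ($877M), Meridian→Band D ($855M), PeakComm→Band B ($548M), Pulse→Band C ($827M), OrbitCom→Band A ($887M) — total 902+877+855+548+827+887 = $4896M.
Column-greedy (each band in turn goes to its best remaining operator) gives $4382M, worse by 514.
Next-best assignment: Solara→Band F, AzureWave→Band E, Meridian→Band D, PeakComm→Band A, Pulse→Band C, OrbitCom→Band B = $4886M.
No other one-to-one assignment exceeds $4896M.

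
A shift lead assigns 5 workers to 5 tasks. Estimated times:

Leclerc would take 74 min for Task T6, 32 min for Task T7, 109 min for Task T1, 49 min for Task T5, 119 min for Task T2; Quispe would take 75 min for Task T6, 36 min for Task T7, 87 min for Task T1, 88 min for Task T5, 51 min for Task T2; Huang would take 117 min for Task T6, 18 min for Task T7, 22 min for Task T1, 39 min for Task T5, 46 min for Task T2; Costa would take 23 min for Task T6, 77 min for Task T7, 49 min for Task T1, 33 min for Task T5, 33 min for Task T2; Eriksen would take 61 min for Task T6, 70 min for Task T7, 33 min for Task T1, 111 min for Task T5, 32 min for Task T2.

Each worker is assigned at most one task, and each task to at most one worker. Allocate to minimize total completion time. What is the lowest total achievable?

Min total: 162 min

Optimal: Leclerc→Task T5 (49 min), Quispe→Task T7 (36 min), Huang→Task T1 (22 min), Costa→Task T6 (23 min), Eriksen→Task T2 (32 min) — total 49+36+22+23+32 = 162 min.
Min-entry greedy (repeatedly take the single cheapest remaining cell) gives 209 min, worse by 47.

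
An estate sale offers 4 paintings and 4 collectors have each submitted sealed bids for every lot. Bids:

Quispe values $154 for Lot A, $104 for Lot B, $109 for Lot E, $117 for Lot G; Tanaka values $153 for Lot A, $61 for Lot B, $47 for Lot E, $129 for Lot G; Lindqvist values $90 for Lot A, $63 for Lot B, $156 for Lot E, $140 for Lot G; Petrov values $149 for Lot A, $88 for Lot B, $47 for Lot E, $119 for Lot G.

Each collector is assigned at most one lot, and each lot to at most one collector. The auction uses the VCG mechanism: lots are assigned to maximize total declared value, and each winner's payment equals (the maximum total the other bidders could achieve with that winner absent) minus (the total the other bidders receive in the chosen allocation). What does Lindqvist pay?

Efficient allocation: Quispe→Lot B ($104), Tanaka→Lot G ($129), Lindqvist→Lot E ($156), Petrov→Lot A ($149); total welfare W = $538.
Lindqvist receives Lot E at value $156, so the others get W − 156 = $382.
Without Lindqvist: best allocation of the remaining 3 bidders over all 4 lots is Quispe→Lot E ($109), Tanaka→Lot G ($129), Petrov→Lot A ($149), total $387.
VCG payment = (others' best without Lindqvist) − (others' welfare with Lindqvist) = 387 − 382 = $5.

Lindqvist pays $5.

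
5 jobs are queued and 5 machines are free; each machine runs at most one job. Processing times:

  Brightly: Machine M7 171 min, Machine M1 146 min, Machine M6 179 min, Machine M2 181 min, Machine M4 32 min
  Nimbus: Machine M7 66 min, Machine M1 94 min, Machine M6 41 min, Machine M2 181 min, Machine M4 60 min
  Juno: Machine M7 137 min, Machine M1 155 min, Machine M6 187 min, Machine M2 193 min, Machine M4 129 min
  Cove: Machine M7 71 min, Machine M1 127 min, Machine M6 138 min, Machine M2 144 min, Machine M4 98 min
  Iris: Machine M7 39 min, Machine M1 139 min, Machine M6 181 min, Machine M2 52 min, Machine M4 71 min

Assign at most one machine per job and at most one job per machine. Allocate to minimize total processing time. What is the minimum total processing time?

Optimal: Brightly→Machine M4 (32 min), Nimbus→Machine M6 (41 min), Juno→Machine M1 (155 min), Cove→Machine M7 (71 min), Iris→Machine M2 (52 min) — total 32+41+155+71+52 = 351 min.
Column-greedy (each machine in turn goes to its cheapest remaining job) gives 581 min, worse by 230.
Next-best assignment: Brightly→Machine M4, Nimbus→Machine M6, Juno→Machine M7, Cove→Machine M1, Iris→Machine M2 = 389 min.

Min total: 351 min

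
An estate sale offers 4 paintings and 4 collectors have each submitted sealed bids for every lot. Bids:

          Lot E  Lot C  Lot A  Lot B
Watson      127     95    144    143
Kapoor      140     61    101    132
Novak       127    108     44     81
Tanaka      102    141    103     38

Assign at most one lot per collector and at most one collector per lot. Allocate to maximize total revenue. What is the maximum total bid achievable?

Optimal: Watson→Lot A ($144), Kapoor→Lot B ($132), Novak→Lot E ($127), Tanaka→Lot C ($141) — total 144+132+127+141 = $544.
Column-greedy (each lot in turn goes to its best remaining collector) gives $506, worse by 38.
Every other assignment is strictly worse.

Maximum total: $544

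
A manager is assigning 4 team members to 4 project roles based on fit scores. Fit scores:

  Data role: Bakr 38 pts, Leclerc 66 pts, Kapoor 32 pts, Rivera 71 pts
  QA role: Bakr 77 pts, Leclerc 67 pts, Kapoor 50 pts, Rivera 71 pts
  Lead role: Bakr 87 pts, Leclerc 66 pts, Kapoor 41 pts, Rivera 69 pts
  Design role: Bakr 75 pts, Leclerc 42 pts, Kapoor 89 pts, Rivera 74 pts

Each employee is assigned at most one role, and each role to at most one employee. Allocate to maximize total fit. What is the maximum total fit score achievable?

Max total: 314 pts

This is a one-to-one assignment (maximum-weight bipartite matching).
Optimal: Bakr→Lead role (87 pts), Leclerc→QA role (67 pts), Kapoor→Design role (89 pts), Rivera→Data role (71 pts) — total 87+67+89+71 = 314 pts.
Column-greedy (each role in turn goes to its best remaining employee) gives 303 pts, worse by 11.
Swapping Kapoor↔Leclerc (Kapoor→QA role 50 pts, Leclerc→Design role 42 pts) loses 64.
Every other assignment is strictly worse.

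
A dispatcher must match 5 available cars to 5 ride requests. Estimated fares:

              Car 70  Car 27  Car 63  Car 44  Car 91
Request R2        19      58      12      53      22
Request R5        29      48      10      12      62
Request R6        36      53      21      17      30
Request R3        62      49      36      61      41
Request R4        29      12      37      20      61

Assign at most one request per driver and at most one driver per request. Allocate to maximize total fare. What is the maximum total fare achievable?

Optimal: Car 70→Request R3 ($62), Car 27→Request R6 ($53), Car 63→Request R4 ($37), Car 44→Request R2 ($53), Car 91→Request R5 ($62) — total 62+53+37+53+62 = $267.
Max-entry greedy (repeatedly take the single best remaining cell) gives $236, worse by 31.
Every other assignment is strictly worse.

Maximum total: $267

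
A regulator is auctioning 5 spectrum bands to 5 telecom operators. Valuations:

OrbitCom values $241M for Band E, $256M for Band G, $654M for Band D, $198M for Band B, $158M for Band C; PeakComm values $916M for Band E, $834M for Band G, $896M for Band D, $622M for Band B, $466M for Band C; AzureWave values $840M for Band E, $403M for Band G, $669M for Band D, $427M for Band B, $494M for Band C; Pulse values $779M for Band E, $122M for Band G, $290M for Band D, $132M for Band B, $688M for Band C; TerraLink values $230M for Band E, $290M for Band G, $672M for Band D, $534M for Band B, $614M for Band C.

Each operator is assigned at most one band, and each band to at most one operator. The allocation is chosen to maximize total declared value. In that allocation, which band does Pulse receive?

Optimal: OrbitCom→Band D ($654M), PeakComm→Band G ($834M), AzureWave→Band E ($840M), Pulse→Band C ($688M), TerraLink→Band B ($534M) — total 654+834+840+688+534 = $3550M.
Row-greedy (each operator in turn takes its best remaining band) gives $2486M, worse by 1064.
Next-best assignment: OrbitCom→Band D, PeakComm→Band G, AzureWave→Band B, Pulse→Band E, TerraLink→Band C = $3308M.
Swapping OrbitCom↔TerraLink (OrbitCom→Band B $198M, TerraLink→Band D $672M) loses 318.
Pulse's own top band is Band E ($779M), but forcing Pulse→Band E and reassigning the rest optimally gives only $3308M — worse by 242.

Pulse receives Band C.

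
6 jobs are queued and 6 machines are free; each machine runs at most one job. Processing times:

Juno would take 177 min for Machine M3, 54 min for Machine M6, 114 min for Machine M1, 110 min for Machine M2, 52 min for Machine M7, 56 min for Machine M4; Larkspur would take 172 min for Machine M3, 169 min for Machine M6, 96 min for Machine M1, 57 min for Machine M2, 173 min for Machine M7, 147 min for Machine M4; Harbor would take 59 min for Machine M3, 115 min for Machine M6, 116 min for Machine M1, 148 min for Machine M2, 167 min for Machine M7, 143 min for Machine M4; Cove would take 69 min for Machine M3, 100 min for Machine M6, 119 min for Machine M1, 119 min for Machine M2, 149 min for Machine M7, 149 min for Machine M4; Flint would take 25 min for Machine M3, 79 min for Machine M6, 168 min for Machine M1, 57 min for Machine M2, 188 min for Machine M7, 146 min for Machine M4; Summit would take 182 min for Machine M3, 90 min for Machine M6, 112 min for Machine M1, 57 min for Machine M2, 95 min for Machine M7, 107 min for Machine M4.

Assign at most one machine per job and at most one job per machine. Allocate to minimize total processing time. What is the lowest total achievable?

Optimal: Juno→Machine M4 (56 min), Larkspur→Machine M2 (57 min), Harbor→Machine M1 (116 min), Cove→Machine M6 (100 min), Flint→Machine M3 (25 min), Summit→Machine M7 (95 min) — total 56+57+116+100+25+95 = 449 min.
Min-entry greedy (repeatedly take the single cheapest remaining cell) gives 489 min, worse by 40.
Next-best assignment: Juno→Machine M7, Larkspur→Machine M2, Harbor→Machine M1, Cove→Machine M6, Flint→Machine M3, Summit→Machine M4 = 457 min.
Swapping Larkspur↔Cove (Larkspur→Machine M6 169 min, Cove→Machine M2 119 min) adds 131.

Min total: 449 min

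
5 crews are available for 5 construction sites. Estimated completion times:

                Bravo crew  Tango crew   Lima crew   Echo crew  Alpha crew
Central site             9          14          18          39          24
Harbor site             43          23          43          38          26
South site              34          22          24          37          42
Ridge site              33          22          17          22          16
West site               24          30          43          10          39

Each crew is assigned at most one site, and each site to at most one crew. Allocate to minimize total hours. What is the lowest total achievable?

Minimum total: 82 hours

This is the linear assignment problem.
Optimal: Bravo crew→Central site (9 hours), Tango crew→Harbor site (23 hours), Lima crew→South site (24 hours), Echo crew→West site (10 hours), Alpha crew→Ridge site (16 hours) — total 9+23+24+10+16 = 82 hours.
Min-entry greedy (repeatedly take the single cheapest remaining cell) gives 100 hours, worse by 18.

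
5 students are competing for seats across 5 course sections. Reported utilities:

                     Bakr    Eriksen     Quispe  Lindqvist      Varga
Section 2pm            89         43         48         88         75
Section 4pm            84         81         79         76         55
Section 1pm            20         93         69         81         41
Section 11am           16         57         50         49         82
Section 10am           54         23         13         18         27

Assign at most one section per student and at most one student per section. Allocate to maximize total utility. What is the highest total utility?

Maximum total: 396 points

Optimal: Bakr→Section 10am (54 points), Eriksen→Section 1pm (93 points), Quispe→Section 4pm (79 points), Lindqvist→Section 2pm (88 points), Varga→Section 11am (82 points) — total 54+93+79+88+82 = 396 points.
Column-greedy (each section in turn goes to its best remaining student) gives 346 points, worse by 50.
Next-best assignment: Bakr→Section 10am, Eriksen→Section 4pm, Quispe→Section 1pm, Lindqvist→Section 2pm, Varga→Section 11am = 374 points.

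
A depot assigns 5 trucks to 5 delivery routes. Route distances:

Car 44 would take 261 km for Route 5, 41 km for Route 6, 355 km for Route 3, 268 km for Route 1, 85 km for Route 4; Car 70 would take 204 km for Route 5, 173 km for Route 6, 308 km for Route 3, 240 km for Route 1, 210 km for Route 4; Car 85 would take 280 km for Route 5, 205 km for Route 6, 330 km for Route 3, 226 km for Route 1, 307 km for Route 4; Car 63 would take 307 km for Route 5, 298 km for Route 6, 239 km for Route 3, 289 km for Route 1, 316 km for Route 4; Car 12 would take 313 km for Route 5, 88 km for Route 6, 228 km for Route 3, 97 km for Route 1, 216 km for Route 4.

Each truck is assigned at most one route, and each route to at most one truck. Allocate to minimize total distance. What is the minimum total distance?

Min total: 830 km

Optimal: Car 44→Route 4 (85 km), Car 70→Route 5 (204 km), Car 85→Route 6 (205 km), Car 63→Route 3 (239 km), Car 12→Route 1 (97 km) — total 85+204+205+239+97 = 830 km.
Row-greedy (each truck in turn takes its cheapest remaining route) gives 926 km, worse by 96.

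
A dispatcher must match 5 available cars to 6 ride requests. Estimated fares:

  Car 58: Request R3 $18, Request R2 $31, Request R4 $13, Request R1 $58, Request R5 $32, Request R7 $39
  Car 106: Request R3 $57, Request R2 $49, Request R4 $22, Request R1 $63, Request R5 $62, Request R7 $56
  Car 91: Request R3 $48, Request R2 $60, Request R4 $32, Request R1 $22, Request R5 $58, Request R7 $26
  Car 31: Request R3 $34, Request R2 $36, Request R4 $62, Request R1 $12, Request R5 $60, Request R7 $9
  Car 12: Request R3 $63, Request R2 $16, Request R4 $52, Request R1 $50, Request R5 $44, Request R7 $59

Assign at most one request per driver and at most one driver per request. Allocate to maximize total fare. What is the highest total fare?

Optimal: Car 58→Request R1 ($58), Car 106→Request R5 ($62), Car 91→Request R2 ($60), Car 31→Request R4 ($62), Car 12→Request R3 ($63) — total 58+62+60+62+63 = $305.
Column-greedy (each request in turn goes to its best remaining driver) gives $280, worse by 25.
No other one-to-one assignment exceeds $305.

Max total: $305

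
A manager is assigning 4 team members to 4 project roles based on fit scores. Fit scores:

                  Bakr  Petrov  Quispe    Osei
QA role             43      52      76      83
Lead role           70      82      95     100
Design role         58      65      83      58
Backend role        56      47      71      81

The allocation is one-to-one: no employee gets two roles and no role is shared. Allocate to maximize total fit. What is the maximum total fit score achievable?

Optimal: Bakr→Backend role (56 pts), Petrov→Lead role (82 pts), Quispe→Design role (83 pts), Osei→QA role (83 pts) — total 56+82+83+83 = 304 pts.
Max-entry greedy (repeatedly take the single best remaining cell) gives 291 pts, worse by 13.

Max total: 304 pts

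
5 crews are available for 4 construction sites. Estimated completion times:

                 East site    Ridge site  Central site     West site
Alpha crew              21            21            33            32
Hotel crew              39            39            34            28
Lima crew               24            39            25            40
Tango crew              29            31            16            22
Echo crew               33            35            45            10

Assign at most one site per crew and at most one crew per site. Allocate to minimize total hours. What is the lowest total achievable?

Optimal: Lima crew→East site (24 hours), Alpha crew→Ridge site (21 hours), Tango crew→Central site (16 hours), Echo crew→West site (10 hours) — total 24+21+16+10 = 71 hours.
Min-entry greedy (repeatedly take the single cheapest remaining cell) gives 86 hours, worse by 15.
Checked against all permutations: 71 hours is optimal.

Minimum total: 71 hours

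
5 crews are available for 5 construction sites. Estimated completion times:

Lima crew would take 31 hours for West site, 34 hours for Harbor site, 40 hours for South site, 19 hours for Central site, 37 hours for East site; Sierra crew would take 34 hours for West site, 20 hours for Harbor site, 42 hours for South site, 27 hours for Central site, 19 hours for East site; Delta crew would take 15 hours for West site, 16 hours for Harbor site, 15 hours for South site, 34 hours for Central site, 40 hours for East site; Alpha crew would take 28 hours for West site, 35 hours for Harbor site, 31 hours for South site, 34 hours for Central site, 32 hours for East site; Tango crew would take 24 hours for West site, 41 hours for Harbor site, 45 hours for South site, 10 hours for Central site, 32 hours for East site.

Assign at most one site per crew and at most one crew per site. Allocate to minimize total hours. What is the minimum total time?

Optimal: Lima crew→Harbor site (34 hours), Sierra crew→East site (19 hours), Delta crew→South site (15 hours), Alpha crew→West site (28 hours), Tango crew→Central site (10 hours) — total 34+19+15+28+10 = 106 hours.
Row-greedy (each crew in turn takes its cheapest remaining site) gives 125 hours, worse by 19.

Min total: 106 hours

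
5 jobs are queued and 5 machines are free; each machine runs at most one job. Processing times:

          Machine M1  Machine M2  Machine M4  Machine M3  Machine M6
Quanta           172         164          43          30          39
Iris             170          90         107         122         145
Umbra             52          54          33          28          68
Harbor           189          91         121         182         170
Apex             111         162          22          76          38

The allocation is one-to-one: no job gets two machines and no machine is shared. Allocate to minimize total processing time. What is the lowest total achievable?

Minimum total: 318 min

Optimal: Quanta→Machine M3 (30 min), Iris→Machine M4 (107 min), Umbra→Machine M1 (52 min), Harbor→Machine M2 (91 min), Apex→Machine M6 (38 min) — total 30+107+52+91+38 = 318 min.
Row-greedy (each job in turn takes its cheapest remaining machine) gives 434 min, worse by 116.
Next-best assignment: Quanta→Machine M6, Iris→Machine M3, Umbra→Machine M1, Harbor→Machine M2, Apex→Machine M4 = 326 min.
No other one-to-one assignment undercuts 318 min.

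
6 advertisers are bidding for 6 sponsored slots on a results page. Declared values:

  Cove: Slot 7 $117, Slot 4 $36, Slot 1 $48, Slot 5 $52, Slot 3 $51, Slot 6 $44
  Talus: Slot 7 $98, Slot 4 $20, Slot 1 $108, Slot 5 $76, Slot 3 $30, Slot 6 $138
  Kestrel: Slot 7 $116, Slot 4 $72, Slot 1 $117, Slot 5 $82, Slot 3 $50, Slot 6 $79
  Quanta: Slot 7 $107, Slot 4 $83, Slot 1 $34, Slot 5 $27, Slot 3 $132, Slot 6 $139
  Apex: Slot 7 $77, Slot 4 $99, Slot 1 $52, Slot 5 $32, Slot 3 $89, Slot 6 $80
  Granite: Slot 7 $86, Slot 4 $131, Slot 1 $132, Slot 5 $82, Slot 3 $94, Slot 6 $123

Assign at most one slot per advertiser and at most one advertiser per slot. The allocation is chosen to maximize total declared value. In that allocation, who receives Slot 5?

Kestrel receives Slot 5.

This is a one-to-one assignment (maximum-weight bipartite matching).
Optimal: Cove→Slot 7 ($117), Talus→Slot 6 ($138), Kestrel→Slot 5 ($82), Quanta→Slot 3 ($132), Apex→Slot 4 ($99), Granite→Slot 1 ($132) — total 117+138+82+132+99+132 = $700.
Column-greedy (each slot in turn goes to its best remaining advertiser) gives $653, worse by 47.
Next-best assignment: Cove→Slot 7, Talus→Slot 6, Kestrel→Slot 1, Quanta→Slot 3, Apex→Slot 4, Granite→Slot 5 = $685.
Swapping Talus↔Granite (Talus→Slot 1 $108, Granite→Slot 6 $123) loses 39.
Checked against all permutations: $700 is optimal.
Kestrel's own top slot is Slot 1 ($117), but forcing Kestrel→Slot 1 and reassigning the rest optimally gives only $685 — worse by 15.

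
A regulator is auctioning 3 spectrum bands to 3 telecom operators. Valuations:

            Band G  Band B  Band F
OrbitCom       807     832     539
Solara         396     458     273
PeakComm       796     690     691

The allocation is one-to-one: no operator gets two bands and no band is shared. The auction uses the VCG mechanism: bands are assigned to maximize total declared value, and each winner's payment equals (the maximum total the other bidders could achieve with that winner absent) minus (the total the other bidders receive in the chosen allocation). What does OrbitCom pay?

Efficient allocation: OrbitCom→Band G ($807M), Solara→Band B ($458M), PeakComm→Band F ($691M); total welfare W = $1956M.
OrbitCom receives Band G at value $807M, so the others get W − 807 = $1149M.
Without OrbitCom: best allocation of the remaining 2 bidders over all 3 bands is Solara→Band B ($458M), PeakComm→Band G ($796M), total $1254M.
VCG payment = (others' best without OrbitCom) − (others' welfare with OrbitCom) = 1254 − 1149 = $105M.

OrbitCom pays $105M.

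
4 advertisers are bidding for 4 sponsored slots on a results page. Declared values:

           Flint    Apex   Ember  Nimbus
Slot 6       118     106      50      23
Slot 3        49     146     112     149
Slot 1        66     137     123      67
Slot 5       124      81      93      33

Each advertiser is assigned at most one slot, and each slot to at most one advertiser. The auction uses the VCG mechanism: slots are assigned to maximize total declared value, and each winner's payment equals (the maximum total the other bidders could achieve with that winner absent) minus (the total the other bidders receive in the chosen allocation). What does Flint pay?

Flint pays $1.

Efficient allocation: Flint→Slot 5 ($124), Apex→Slot 6 ($106), Ember→Slot 1 ($123), Nimbus→Slot 3 ($149); total welfare W = $502.
Flint receives Slot 5 at value $124, so the others get W − 124 = $378.
Without Flint: best allocation of the remaining 3 bidders over all 4 slots is Apex→Slot 1 ($137), Ember→Slot 5 ($93), Nimbus→Slot 3 ($149), total $379.
VCG payment = (others' best without Flint) − (others' welfare with Flint) = 379 − 378 = $1.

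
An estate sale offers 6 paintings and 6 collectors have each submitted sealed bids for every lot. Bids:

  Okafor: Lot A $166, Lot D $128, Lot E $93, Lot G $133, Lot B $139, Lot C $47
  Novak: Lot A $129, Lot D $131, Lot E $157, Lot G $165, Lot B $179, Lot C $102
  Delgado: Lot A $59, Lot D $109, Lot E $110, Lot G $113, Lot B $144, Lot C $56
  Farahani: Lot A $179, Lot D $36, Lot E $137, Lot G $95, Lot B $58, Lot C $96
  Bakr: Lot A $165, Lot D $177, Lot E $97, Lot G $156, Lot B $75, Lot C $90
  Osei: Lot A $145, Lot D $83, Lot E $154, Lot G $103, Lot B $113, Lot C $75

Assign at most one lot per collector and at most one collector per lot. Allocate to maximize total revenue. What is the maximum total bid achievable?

This is the linear assignment problem.
Optimal: Okafor→Lot A ($166), Novak→Lot G ($165), Delgado→Lot B ($144), Farahani→Lot C ($96), Bakr→Lot D ($177), Osei→Lot E ($154) — total 166+165+144+96+177+154 = $902.
Max-entry greedy (repeatedly take the single best remaining cell) gives $878, worse by 24.
Next-best assignment: Okafor→Lot G, Novak→Lot C, Delgado→Lot B, Farahani→Lot A, Bakr→Lot D, Osei→Lot E = $889.
Every other assignment is strictly worse.

Max total: $902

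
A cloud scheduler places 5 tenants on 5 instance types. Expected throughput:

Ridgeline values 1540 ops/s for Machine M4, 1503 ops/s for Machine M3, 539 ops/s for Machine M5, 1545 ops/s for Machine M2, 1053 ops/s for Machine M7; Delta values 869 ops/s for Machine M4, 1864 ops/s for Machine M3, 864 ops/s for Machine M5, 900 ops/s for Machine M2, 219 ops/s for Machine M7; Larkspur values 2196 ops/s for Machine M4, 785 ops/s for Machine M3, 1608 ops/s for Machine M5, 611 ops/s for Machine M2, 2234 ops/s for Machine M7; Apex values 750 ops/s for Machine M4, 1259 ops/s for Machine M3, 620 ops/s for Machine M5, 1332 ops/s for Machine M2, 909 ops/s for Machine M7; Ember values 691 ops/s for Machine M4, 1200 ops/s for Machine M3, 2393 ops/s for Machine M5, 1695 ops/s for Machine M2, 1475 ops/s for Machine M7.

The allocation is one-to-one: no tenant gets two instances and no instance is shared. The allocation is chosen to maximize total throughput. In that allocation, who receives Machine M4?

Optimal: Ridgeline→Machine M4 (1540 ops/s), Delta→Machine M3 (1864 ops/s), Larkspur→Machine M7 (2234 ops/s), Apex→Machine M2 (1332 ops/s), Ember→Machine M5 (2393 ops/s) — total 1540+1864+2234+1332+2393 = 9363 ops/s.
Row-greedy (each tenant in turn takes its best remaining instance) gives 8786 ops/s, worse by 577.
Ridgeline's own top instance is Machine M2 (1545 ops/s), but forcing Ridgeline→Machine M2 and reassigning the rest optimally gives only 8907 ops/s — worse by 456.

Ridgeline receives Machine M4.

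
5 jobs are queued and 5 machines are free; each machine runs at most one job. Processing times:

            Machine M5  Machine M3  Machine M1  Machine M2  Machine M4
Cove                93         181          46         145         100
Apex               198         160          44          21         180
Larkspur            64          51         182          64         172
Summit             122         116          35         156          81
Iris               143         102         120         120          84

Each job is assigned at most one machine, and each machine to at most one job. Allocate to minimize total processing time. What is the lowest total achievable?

Min total: 284 min

Optimal: Cove→Machine M5 (93 min), Apex→Machine M2 (21 min), Larkspur→Machine M3 (51 min), Summit→Machine M1 (35 min), Iris→Machine M4 (84 min) — total 93+21+51+35+84 = 284 min.
Row-greedy (each job in turn takes its cheapest remaining machine) gives 342 min, worse by 58.
Next-best assignment: Cove→Machine M1, Apex→Machine M2, Larkspur→Machine M5, Summit→Machine M4, Iris→Machine M3 = 314 min.
Swapping Apex↔Iris (Apex→Machine M4 180 min, Iris→Machine M2 120 min) adds 195.
Every other assignment is strictly worse.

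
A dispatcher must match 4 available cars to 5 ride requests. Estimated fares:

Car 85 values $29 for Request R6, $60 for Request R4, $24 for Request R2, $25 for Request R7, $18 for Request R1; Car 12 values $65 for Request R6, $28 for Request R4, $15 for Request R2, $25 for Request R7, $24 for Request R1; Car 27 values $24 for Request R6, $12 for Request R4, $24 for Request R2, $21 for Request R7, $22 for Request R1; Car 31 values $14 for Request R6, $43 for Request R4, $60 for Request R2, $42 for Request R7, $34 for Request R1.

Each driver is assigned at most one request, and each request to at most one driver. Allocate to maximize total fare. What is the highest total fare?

Optimal: Car 85→Request R4 ($60), Car 12→Request R6 ($65), Car 27→Request R1 ($22), Car 31→Request R2 ($60) — total 60+65+22+60 = $207.
Column-greedy (each request in turn goes to its best remaining driver) gives $206, worse by 1.

Max total: $207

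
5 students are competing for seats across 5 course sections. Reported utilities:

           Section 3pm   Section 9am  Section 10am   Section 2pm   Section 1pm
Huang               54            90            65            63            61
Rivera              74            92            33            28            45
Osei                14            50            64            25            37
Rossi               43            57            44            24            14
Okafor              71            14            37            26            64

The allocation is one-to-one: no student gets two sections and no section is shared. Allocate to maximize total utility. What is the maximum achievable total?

Max total: 326 points

Optimal: Huang→Section 2pm (63 points), Rivera→Section 9am (92 points), Osei→Section 10am (64 points), Rossi→Section 3pm (43 points), Okafor→Section 1pm (64 points) — total 63+92+64+43+64 = 326 points.
Column-greedy (each section in turn goes to its best remaining student) gives 268 points, worse by 58.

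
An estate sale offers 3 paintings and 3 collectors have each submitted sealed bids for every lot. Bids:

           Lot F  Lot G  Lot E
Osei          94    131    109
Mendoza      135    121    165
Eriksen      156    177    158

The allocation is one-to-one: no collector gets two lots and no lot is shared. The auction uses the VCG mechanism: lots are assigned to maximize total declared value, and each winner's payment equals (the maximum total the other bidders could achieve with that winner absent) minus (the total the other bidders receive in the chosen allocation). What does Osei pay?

Osei pays $21.

Efficient allocation: Osei→Lot G ($131), Mendoza→Lot E ($165), Eriksen→Lot F ($156); total welfare W = $452.
Osei receives Lot G at value $131, so the others get W − 131 = $321.
Without Osei: best allocation of the remaining 2 bidders over all 3 lots is Mendoza→Lot E ($165), Eriksen→Lot G ($177), total $342.
VCG payment = (others' best without Osei) − (others' welfare with Osei) = 342 − 321 = $21.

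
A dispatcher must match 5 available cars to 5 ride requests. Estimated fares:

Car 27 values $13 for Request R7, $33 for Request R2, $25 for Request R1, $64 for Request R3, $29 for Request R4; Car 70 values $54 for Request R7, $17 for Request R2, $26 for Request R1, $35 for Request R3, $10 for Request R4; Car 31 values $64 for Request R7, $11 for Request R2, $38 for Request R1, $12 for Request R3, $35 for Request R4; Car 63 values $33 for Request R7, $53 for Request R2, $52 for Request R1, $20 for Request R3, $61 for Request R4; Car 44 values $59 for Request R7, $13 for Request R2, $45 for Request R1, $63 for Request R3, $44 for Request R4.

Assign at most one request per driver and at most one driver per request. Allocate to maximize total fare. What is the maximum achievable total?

Optimal: Car 27→Request R3 ($64), Car 70→Request R7 ($54), Car 31→Request R1 ($38), Car 63→Request R2 ($53), Car 44→Request R4 ($44) — total 64+54+38+53+44 = $253.
Max-entry greedy (repeatedly take the single best remaining cell) gives $251, worse by 2.
Every other assignment is strictly worse.

Maximum total: $253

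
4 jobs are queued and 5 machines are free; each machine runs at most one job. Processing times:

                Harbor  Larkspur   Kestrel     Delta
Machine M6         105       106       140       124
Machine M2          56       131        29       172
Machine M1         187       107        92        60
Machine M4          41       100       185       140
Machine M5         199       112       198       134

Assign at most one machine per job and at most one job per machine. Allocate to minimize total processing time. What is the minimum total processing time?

Min total: 236 min

Optimal: Harbor→Machine M4 (41 min), Larkspur→Machine M6 (106 min), Kestrel→Machine M2 (29 min), Delta→Machine M1 (60 min) — total 41+106+29+60 = 236 min.
Column-greedy (each machine in turn goes to its cheapest remaining job) gives 294 min, worse by 58.
Next-best assignment: Harbor→Machine M4, Larkspur→Machine M5, Kestrel→Machine M2, Delta→Machine M1 = 242 min.
Every other assignment is strictly worse.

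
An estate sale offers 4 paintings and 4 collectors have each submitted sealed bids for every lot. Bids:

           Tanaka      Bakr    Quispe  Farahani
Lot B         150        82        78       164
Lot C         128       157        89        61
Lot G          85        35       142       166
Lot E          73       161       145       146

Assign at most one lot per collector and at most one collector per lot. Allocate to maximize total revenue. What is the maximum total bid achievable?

Max total: $618

Optimal: Tanaka→Lot B ($150), Bakr→Lot C ($157), Quispe→Lot E ($145), Farahani→Lot G ($166) — total 150+157+145+166 = $618.
Row-greedy (each collector in turn takes its best remaining lot) gives $514, worse by 104.
No other one-to-one assignment exceeds $618.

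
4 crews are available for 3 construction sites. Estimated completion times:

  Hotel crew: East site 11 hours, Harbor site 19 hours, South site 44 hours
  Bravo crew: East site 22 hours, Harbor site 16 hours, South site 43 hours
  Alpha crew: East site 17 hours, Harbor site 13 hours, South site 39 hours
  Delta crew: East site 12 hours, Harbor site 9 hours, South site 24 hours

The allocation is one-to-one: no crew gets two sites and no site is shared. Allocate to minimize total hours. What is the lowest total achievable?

Minimum total: 48 hours

This is a one-to-one assignment (minimum-cost bipartite matching).
Optimal: Hotel crew→East site (11 hours), Alpha crew→Harbor site (13 hours), Delta crew→South site (24 hours) — total 11+13+24 = 48 hours.
Column-greedy (each site in turn goes to its cheapest remaining crew) gives 59 hours, worse by 11.
Next-best assignment: Hotel crew→East site, Bravo crew→Harbor site, Delta crew→South site = 51 hours.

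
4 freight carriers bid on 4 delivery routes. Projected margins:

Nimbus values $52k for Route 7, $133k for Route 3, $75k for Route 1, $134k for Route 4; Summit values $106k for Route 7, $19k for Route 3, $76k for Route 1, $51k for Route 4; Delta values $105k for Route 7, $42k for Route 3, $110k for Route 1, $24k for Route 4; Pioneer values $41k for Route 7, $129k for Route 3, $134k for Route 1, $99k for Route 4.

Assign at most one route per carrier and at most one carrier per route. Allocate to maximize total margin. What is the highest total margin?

Maximum total: $479k

This is a one-to-one assignment (maximum-weight bipartite matching).
Optimal: Nimbus→Route 4 ($134k), Summit→Route 7 ($106k), Delta→Route 1 ($110k), Pioneer→Route 3 ($129k) — total 134+106+110+129 = $479k.
Column-greedy (each route in turn goes to its best remaining carrier) gives $397k, worse by 82.
Swapping Nimbus↔Summit (Nimbus→Route 7 $52k, Summit→Route 4 $51k) loses 137.
Every other assignment is strictly worse.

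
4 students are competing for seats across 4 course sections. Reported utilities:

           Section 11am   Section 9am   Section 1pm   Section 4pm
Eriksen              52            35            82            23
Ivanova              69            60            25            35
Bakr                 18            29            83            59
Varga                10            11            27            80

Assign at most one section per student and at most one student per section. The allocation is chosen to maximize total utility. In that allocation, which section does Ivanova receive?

Optimal: Eriksen→Section 11am (52 points), Ivanova→Section 9am (60 points), Bakr→Section 1pm (83 points), Varga→Section 4pm (80 points) — total 52+60+83+80 = 275 points.
Max-entry greedy (repeatedly take the single best remaining cell) gives 267 points, worse by 8.
Checked against all permutations: 275 points is optimal.
Ivanova's own top section is Section 11am (69 points), but forcing Ivanova→Section 11am and reassigning the rest optimally gives only 267 points — worse by 8.

Ivanova receives Section 9am.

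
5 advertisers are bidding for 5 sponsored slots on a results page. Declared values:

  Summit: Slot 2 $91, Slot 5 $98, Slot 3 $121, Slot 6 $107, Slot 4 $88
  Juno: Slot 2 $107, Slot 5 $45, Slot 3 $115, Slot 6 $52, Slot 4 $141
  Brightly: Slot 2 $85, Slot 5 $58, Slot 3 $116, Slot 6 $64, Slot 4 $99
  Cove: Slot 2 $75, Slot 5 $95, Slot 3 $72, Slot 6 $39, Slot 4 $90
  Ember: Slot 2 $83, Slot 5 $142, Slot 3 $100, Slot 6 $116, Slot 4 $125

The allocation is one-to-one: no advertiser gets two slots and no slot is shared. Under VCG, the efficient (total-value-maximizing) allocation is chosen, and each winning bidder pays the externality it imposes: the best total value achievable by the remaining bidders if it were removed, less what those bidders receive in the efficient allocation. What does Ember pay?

Efficient allocation: Summit→Slot 6 ($107), Juno→Slot 4 ($141), Brightly→Slot 3 ($116), Cove→Slot 2 ($75), Ember→Slot 5 ($142); total welfare W = $581.
Ember receives Slot 5 at value $142, so the others get W − 142 = $439.
Without Ember: best allocation of the remaining 4 bidders over all 5 slots is Summit→Slot 6 ($107), Juno→Slot 4 ($141), Brightly→Slot 3 ($116), Cove→Slot 5 ($95), total $459.
VCG payment = (others' best without Ember) − (others' welfare with Ember) = 459 − 439 = $20.

Ember pays $20.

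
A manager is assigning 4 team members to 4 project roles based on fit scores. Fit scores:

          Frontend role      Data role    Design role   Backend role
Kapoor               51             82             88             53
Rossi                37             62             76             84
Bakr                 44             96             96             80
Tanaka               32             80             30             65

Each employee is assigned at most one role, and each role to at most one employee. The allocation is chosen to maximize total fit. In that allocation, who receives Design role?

Bakr receives Design role.

Optimal: Kapoor→Frontend role (51 pts), Rossi→Backend role (84 pts), Bakr→Design role (96 pts), Tanaka→Data role (80 pts) — total 51+84+96+80 = 311 pts.
Row-greedy (each employee in turn takes its best remaining role) gives 300 pts, worse by 11.
Next-best assignment: Kapoor→Design role, Rossi→Backend role, Bakr→Data role, Tanaka→Frontend role = 300 pts.
Swapping Tanaka↔Rossi (Tanaka→Backend role 65 pts, Rossi→Data role 62 pts) loses 37.
Bakr's own top role is Data role (96 pts), but forcing Bakr→Data role and reassigning the rest optimally gives only 300 pts — worse by 11.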